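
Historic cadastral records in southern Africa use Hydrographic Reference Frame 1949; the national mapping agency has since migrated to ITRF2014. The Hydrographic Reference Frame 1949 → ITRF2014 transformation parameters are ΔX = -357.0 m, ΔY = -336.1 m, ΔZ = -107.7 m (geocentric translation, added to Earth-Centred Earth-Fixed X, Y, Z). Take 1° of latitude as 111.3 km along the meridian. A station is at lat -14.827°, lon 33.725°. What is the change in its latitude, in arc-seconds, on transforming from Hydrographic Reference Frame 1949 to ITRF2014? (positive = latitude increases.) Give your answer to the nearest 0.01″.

sin φ = -0.255901, cos φ = 0.966703, sin λ = 0.555207, cos λ = 0.831712.
North component: ΔN = −sin φ cos λ·ΔX − sin φ sin λ·ΔY + cos φ·ΔZ = −(-0.255901)(0.831712)(-357.0) − (-0.255901)(0.555207)(-336.1) + (0.966703)(-107.7) = -227.85 m.
1° of latitude spans 111300 m, so Δφ = -227.85 / 111300 × 3600 = -7.370″.

Δφ = -7.37″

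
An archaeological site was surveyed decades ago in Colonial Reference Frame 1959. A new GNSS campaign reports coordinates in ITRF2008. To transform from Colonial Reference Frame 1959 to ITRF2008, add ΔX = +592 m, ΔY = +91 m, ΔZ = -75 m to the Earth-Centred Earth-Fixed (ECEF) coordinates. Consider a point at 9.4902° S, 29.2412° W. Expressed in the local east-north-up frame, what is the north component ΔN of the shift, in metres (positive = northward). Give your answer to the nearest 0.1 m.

The local north axis is (−sin φ cos λ, −sin φ sin λ, cos φ), giving ΔN = 85.170 − 7.329 − 73.974 = 3.87 m.

ΔN = 3.9 m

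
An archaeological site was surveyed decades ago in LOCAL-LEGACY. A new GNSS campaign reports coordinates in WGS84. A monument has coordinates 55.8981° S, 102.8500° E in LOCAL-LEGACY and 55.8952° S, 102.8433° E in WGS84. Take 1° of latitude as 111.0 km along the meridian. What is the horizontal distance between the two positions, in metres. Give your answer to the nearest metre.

Δφ = -55.8952° − -55.8981° = +0.0029°; Δλ = 102.8433° − 102.8500° = -0.0067°.
ΔN = Δφ × 111000 = 321.9 m; ΔE = Δλ × 111000 × cos(-55.8981°) = -0.0067 × 111000 × 0.560666 = -417.0 m.
Distance = √(ΔE² + ΔN²) = √((-417.0)² + 321.9²) = 526.8 m.

527 m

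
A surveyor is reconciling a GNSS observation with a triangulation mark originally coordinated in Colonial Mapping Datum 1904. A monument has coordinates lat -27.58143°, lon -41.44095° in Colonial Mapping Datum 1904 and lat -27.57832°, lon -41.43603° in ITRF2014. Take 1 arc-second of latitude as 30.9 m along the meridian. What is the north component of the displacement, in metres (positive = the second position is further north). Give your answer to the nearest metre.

Δφ = -27.57832° − -27.58143° = +0.00311°; Δλ = -41.43603° − -41.44095° = +0.00492°.
1° of latitude = 3600 × 30.90 = 111240 m.
ΔN = Δφ × 111240 = 346.0 m; ΔE = Δλ × 111240 × cos(-27.58143°) = +0.00492 × 111240 × 0.886354 = 485.1 m.

ΔN = 346 m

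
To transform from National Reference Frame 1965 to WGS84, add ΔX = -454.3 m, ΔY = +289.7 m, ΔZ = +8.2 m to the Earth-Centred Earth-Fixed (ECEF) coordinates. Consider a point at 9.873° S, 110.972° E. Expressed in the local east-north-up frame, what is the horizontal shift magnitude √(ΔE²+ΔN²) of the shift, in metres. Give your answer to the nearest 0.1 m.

330.9 m

At φ = -9.873°, λ = 110.972°: sin φ = -0.171465, cos φ = 0.985190, sin λ = 0.933755, cos λ = -0.357912.
ΔE = −sin λ·ΔX + cos λ·ΔY = −(0.933755)·(-454.3) + (-0.357912)·(289.7) = 320.52 m.
ΔN = −sin φ cos λ·ΔX − sin φ sin λ·ΔY + cos φ·ΔZ = −(-0.171465)(-0.357912)(-454.3) − (-0.171465)(0.933755)(289.7) + (0.985190)(8.2) = 82.34 m.
Horizontal magnitude = √(ΔE² + ΔN²) = √(320.52² + 82.34²) = 330.93 m.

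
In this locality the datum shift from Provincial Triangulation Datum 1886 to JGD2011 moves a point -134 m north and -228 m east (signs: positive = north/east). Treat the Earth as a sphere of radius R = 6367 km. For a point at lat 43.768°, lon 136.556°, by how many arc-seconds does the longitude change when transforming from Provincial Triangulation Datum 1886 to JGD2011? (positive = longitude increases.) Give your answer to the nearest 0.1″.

Δλ = -10.2″

At latitude 43.768°, cos φ = 0.722147.
One radian of longitude at latitude φ spans R cos φ, so Δλ = ΔE / (R cos φ) = -228.0 / (6367000 × 0.722147) = -4.9588e-05 rad = -10.228″.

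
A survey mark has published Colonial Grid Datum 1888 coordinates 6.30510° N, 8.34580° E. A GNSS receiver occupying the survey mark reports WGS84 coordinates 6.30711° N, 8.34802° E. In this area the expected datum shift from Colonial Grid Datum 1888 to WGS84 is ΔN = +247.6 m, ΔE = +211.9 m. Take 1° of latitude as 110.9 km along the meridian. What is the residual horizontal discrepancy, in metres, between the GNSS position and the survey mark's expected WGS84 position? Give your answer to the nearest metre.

Observed coordinate differences: Δφ = +0.00201°, Δλ = +0.00222°.
Converting to metres (1° lat = 110900 m, cos φ = 0.993951): observed ΔN = 222.9 m, observed ΔE = 244.7 m.
Subtracting the expected shift leaves a residual of 222.9 − (247.6) = -24.7 m north and 244.7 − (211.9) = 32.8 m east.
Residual distance = √((-24.7)² + 32.8²) = 41.1 m.

41 m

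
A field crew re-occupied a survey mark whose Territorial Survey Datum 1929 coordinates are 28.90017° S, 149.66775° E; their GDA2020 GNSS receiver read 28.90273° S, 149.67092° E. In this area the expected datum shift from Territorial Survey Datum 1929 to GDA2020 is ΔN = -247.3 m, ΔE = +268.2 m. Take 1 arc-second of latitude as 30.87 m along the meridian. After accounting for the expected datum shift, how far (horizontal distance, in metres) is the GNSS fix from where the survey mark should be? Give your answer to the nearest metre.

Observed coordinate differences: Δφ = -0.00256°, Δλ = +0.00317°.
Converting to metres (1° lat = 111132 m, cos φ = 0.875463): observed ΔN = -284.5 m, observed ΔE = 308.4 m.
Subtracting the expected shift leaves a residual of -284.5 − (-247.3) = -37.2 m north and 308.4 − (268.2) = 40.2 m east.
Residual distance = √((-37.2)² + 40.2²) = 54.8 m.

55 m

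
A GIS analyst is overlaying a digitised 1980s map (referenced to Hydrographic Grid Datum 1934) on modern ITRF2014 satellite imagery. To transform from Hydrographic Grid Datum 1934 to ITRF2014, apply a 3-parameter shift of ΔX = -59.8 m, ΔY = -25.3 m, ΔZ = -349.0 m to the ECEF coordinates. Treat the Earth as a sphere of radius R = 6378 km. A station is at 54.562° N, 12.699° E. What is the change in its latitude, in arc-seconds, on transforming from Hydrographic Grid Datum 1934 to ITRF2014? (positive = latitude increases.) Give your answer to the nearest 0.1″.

Δφ = -4.9″

sin φ = 0.814743, cos φ = 0.579822, sin λ = 0.219829, cos λ = 0.975538.
North component: ΔN = −sin φ cos λ·ΔX − sin φ sin λ·ΔY + cos φ·ΔZ = −(0.814743)(0.975538)(-59.8) − (0.814743)(0.219829)(-25.3) + (0.579822)(-349.0) = -150.30 m.
1° of latitude spans πR/180 = 111317 m, so Δφ = -150.30 / 111317 × 3600 = -4.861″.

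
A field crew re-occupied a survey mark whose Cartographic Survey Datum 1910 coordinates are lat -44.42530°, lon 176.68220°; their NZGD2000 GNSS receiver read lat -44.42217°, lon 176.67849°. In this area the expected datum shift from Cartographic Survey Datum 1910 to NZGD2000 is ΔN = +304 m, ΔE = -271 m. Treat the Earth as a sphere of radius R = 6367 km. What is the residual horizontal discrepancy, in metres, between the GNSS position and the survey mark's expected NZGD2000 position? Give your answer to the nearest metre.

Observed coordinate differences: Δφ = +0.00313°, Δλ = -0.00371°.
Converting to metres (1° lat = 111125 m, cos φ = 0.714164): observed ΔN = 347.8 m, observed ΔE = -294.4 m.
Subtracting the expected shift leaves a residual of 347.8 − (304) = 43.8 m north and -294.4 − (-271) = -23.4 m east.
Residual distance = √(43.8² + (-23.4)²) = 49.7 m.

50 m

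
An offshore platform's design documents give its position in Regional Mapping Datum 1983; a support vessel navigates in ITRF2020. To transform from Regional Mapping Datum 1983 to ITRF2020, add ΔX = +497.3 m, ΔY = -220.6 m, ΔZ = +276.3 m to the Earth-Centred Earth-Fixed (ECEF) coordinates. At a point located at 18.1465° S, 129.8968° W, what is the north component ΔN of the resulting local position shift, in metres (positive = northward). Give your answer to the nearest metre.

ΔN = 216 m

At φ = -18.1465°, λ = -129.8968°: sin φ = -0.311448, cos φ = 0.950263, sin λ = -0.767201, cos λ = -0.641407.
ΔN = −sin φ cos λ·ΔX − sin φ sin λ·ΔY + cos φ·ΔZ = −(-0.311448)(-0.641407)(497.3) − (-0.311448)(-0.767201)(-220.6) + (0.950263)(276.3) = 215.93 m.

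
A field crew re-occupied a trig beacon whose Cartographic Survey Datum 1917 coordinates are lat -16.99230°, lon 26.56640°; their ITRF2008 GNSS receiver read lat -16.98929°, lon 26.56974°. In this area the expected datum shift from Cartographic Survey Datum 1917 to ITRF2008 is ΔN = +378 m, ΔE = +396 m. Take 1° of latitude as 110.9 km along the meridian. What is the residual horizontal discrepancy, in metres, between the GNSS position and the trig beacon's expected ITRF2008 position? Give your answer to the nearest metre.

61 m

Observed coordinate differences: Δφ = +0.00301°, Δλ = +0.00334°.
Converting to metres (1° lat = 110900 m, cos φ = 0.956344): observed ΔN = 333.8 m, observed ΔE = 354.2 m.
Subtracting the expected shift leaves a residual of 333.8 − (378) = -44.2 m north and 354.2 − (396) = -41.8 m east.
Residual distance = √((-44.2)² + (-41.8)²) = 60.8 m.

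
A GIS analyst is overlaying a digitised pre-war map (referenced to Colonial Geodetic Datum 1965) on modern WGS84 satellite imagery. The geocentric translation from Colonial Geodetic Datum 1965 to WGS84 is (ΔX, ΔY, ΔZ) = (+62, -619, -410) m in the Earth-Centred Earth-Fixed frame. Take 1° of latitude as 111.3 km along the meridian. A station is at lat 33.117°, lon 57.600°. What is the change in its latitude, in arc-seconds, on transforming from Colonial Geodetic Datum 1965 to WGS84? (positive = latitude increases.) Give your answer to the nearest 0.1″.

Δφ = -2.5″

sin φ = 0.546350, cos φ = 0.837557, sin λ = 0.844328, cos λ = 0.535827.
North component: ΔN = −sin φ cos λ·ΔX − sin φ sin λ·ΔY + cos φ·ΔZ = −(0.546350)(0.535827)(62) − (0.546350)(0.844328)(-619) + (0.837557)(-410) = -76.00 m.
1° of latitude spans 111300 m, so Δφ = -76.00 / 111300 × 3600 = -2.458″.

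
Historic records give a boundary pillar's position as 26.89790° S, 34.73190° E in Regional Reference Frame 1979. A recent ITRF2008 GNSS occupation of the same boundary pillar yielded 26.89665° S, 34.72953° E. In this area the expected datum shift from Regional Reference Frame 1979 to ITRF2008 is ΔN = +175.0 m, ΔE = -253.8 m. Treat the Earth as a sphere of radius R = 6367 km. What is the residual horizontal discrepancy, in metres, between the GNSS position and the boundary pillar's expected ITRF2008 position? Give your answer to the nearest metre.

Observed coordinate differences: Δφ = +0.00125°, Δλ = -0.00237°.
Converting to metres (1° lat = 111125 m, cos φ = 0.891814): observed ΔN = 138.9 m, observed ΔE = -234.9 m.
Subtracting the expected shift leaves a residual of 138.9 − (175.0) = -36.1 m north and -234.9 − (-253.8) = 18.9 m east.
Residual distance = √((-36.1)² + 18.9²) = 40.8 m.

41 m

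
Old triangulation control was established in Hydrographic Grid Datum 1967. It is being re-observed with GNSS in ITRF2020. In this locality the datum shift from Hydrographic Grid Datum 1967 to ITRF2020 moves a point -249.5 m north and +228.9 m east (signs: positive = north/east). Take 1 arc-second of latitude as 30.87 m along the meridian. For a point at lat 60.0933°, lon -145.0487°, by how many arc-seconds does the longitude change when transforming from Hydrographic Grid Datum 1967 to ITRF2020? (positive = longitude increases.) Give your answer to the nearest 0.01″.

At latitude 60.0933°, cos φ = 0.498589.
1″ of longitude at this latitude = 30.87 × cos φ = 15.3914 m, so Δλ = 228.9 / 15.3914 = 14.872″.

Δλ = 14.87″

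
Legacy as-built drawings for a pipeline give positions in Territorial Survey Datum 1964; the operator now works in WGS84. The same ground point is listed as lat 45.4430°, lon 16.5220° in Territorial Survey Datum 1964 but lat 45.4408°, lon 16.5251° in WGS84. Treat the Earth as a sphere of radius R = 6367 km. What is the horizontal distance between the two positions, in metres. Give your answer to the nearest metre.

Δφ = 45.4408° − 45.4430° = -0.0022°; Δλ = 16.5251° − 16.5220° = +0.0031°.
1° along a meridian = πR/180 = 111125 m.
ΔN = Δφ × 111125 = -244.5 m; ΔE = Δλ × 111125 × cos(45.4430°) = +0.0031 × 111125 × 0.701618 = 241.7 m.
Distance = √(ΔE² + ΔN²) = √(241.7² + (-244.5)²) = 343.8 m.

344 m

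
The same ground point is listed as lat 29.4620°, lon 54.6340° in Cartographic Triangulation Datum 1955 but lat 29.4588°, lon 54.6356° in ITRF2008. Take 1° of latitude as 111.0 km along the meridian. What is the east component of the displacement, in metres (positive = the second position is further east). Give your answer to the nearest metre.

Δφ = 29.4588° − 29.4620° = -0.0032°; Δλ = 54.6356° − 54.6340° = +0.0016°.
ΔN = Δφ × 111000 = -355.2 m; ΔE = Δλ × 111000 × cos(29.4620°) = +0.0016 × 111000 × 0.870682 = 154.6 m.

ΔE = 155 m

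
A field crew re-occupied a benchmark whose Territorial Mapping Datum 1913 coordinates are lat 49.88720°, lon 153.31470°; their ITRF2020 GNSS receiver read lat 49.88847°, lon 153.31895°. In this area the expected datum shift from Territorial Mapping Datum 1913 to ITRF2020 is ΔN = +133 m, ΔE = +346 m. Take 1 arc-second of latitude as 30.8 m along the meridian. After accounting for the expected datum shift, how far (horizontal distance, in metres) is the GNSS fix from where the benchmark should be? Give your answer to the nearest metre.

43 m

Observed coordinate differences: Δφ = +0.00127°, Δλ = +0.00425°.
Converting to metres (1° lat = 110880 m, cos φ = 0.644294): observed ΔN = 140.8 m, observed ΔE = 303.6 m.
Subtracting the expected shift leaves a residual of 140.8 − (133) = 7.8 m north and 303.6 − (346) = -42.4 m east.
Residual distance = √(7.8² + (-42.4)²) = 43.1 m.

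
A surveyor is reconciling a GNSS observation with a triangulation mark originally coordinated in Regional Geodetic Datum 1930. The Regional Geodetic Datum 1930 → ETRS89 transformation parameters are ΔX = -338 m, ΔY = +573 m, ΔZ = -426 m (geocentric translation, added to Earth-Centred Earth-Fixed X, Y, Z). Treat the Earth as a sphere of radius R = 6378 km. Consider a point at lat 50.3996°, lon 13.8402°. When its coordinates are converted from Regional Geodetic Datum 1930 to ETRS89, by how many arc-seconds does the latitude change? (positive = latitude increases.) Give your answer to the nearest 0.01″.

Δφ = -4.02″

sin φ = 0.770509, cos φ = 0.637429, sin λ = 0.239215, cos λ = 0.970967.
North component: ΔN = −sin φ cos λ·ΔX − sin φ sin λ·ΔY + cos φ·ΔZ = −(0.770509)(0.970967)(-338) − (0.770509)(0.239215)(573) + (0.637429)(-426) = -124.29 m.
1° of latitude spans πR/180 = 111317 m, so Δφ = -124.29 / 111317 × 3600 = -4.019″.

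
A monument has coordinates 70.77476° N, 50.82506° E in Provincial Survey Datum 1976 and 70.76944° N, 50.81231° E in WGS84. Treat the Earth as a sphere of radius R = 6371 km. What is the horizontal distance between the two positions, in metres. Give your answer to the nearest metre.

754 m

Δφ = 70.76944° − 70.77476° = -0.00532°; Δλ = 50.81231° − 50.82506° = -0.01275°.
1° along a meridian = πR/180 = 111195 m.
ΔN = Δφ × 111195 = -591.6 m; ΔE = Δλ × 111195 × cos(70.77476°) = -0.01275 × 111195 × 0.329283 = -466.8 m.
Distance = √(ΔE² + ΔN²) = √((-466.8)² + (-591.6)²) = 753.6 m.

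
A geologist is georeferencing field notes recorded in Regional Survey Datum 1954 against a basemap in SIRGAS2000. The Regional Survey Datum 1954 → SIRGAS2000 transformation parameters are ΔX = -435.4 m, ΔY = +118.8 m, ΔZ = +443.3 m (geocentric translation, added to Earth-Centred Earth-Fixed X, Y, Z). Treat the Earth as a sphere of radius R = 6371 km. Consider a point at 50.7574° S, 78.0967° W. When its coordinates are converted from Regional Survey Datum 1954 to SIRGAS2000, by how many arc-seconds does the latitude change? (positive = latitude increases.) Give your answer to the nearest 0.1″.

sin φ = -0.774474, cos φ = 0.632605, sin λ = -0.978497, cos λ = 0.206261.
North component: ΔN = −sin φ cos λ·ΔX − sin φ sin λ·ΔY + cos φ·ΔZ = −(-0.774474)(0.206261)(-435.4) − (-0.774474)(-0.978497)(118.8) + (0.632605)(443.3) = 120.85 m.
1° of latitude spans πR/180 = 111195 m, so Δφ = 120.85 / 111195 × 3600 = 3.913″.

Δφ = 3.9″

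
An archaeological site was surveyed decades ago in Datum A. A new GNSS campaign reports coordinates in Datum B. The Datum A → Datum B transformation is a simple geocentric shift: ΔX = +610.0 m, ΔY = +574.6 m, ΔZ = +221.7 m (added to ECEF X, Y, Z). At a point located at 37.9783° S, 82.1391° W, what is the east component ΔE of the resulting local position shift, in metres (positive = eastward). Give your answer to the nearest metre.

ΔE = 683 m

The local east axis at (φ, λ) is (−sin λ, cos λ, 0), so ΔE = −sin(-82.1391°)·610.0 + cos(-82.1391°)·574.6 = 682.86 m.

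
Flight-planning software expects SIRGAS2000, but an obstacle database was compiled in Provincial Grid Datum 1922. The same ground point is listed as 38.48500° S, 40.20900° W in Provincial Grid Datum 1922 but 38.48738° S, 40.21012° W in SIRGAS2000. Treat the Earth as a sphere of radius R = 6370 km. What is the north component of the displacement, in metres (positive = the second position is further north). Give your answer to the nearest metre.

ΔN = -265 m

Δφ = -38.48738° − -38.48500° = -0.00238°; Δλ = -40.21012° − -40.20900° = -0.00112°.
1° along a meridian = πR/180 = 111177 m.
ΔN = Δφ × 111177 = -264.6 m; ΔE = Δλ × 111177 × cos(-38.48500°) = -0.00112 × 111177 × 0.782771 = -97.5 m.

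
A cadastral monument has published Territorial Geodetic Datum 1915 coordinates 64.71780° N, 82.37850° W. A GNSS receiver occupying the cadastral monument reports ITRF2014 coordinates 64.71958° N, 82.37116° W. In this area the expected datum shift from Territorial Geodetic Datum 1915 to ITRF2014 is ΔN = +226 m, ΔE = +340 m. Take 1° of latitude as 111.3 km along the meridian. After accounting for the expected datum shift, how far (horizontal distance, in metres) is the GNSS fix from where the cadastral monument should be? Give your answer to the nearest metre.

29 m

Observed coordinate differences: Δφ = +0.00178°, Δλ = +0.00734°.
Converting to metres (1° lat = 111300 m, cos φ = 0.427077): observed ΔN = 198.1 m, observed ΔE = 348.9 m.
Subtracting the expected shift leaves a residual of 198.1 − (226) = -27.9 m north and 348.9 − (340) = 8.9 m east.
Residual distance = √((-27.9)² + 8.9²) = 29.3 m.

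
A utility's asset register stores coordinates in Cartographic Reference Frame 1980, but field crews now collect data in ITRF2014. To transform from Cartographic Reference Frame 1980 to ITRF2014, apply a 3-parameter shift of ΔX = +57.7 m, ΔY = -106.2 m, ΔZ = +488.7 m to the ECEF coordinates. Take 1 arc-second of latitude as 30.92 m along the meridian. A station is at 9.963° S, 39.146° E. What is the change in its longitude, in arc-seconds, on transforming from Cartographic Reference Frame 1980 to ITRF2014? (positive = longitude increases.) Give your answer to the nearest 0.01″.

Δλ = -3.90″

sin φ = -0.173012, cos φ = 0.984920, sin λ = 0.631299, cos λ = 0.775540.
East component: ΔE = −sin λ·ΔX + cos λ·ΔY = −(0.631299)(57.7) + (0.775540)(-106.2) = -118.79 m.
1° of latitude spans 3600 × 30.92 = 111312 m; at latitude φ, 1° of longitude spans that × cos φ = 109633.4 m, so Δλ = -118.79 / 109633.4 × 3600 = -3.901″.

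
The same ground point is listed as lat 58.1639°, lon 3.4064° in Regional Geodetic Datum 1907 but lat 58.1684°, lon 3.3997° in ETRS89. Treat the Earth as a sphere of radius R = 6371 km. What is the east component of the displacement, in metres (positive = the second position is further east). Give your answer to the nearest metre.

Δφ = 58.1684° − 58.1639° = +0.0045°; Δλ = 3.3997° − 3.4064° = -0.0067°.
1° along a meridian = πR/180 = 111195 m.
ΔN = Δφ × 111195 = 500.4 m; ΔE = Δλ × 111195 × cos(58.1639°) = -0.0067 × 111195 × 0.527491 = -393.0 m.

ΔE = -393 m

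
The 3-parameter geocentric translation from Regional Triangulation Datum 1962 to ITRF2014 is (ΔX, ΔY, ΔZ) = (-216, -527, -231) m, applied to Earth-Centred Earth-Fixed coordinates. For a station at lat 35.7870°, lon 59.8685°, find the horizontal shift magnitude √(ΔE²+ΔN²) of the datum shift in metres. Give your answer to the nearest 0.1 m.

The local east axis at (φ, λ) is (−sin λ, cos λ, 0), so ΔE = −sin(59.8685°)·(-216) + cos(59.8685°)·(-527) = -77.73 m.
The local north axis is (−sin φ cos λ, −sin φ sin λ, cos φ), giving ΔN = 63.406 + 266.534 − 187.386 = 142.55 m.
Horizontal magnitude = √(ΔE² + ΔN²) = √((-77.73)² + 142.55²) = 162.37 m.

162.4 m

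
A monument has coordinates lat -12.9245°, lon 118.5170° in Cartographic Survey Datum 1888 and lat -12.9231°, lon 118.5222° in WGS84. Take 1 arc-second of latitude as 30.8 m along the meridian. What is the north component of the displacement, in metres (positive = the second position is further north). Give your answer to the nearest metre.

Δφ = -12.9231° − -12.9245° = +0.0014°; Δλ = 118.5222° − 118.5170° = +0.0052°.
1° of latitude = 3600 × 30.80 = 110880 m.
ΔN = Δφ × 110880 = 155.2 m; ΔE = Δλ × 110880 × cos(-12.9245°) = +0.0052 × 110880 × 0.974666 = 562.0 m.

ΔN = 155 m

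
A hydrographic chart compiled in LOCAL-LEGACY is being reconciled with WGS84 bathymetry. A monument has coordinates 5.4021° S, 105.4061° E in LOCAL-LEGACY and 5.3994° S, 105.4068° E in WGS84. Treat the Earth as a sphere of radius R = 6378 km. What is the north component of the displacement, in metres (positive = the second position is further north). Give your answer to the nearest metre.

ΔN = 301 m

Δφ = -5.3994° − -5.4021° = +0.0027°; Δλ = 105.4068° − 105.4061° = +0.0007°.
1° along a meridian = πR/180 = 111317 m.
ΔN = Δφ × 111317 = 300.6 m; ΔE = Δλ × 111317 × cos(-5.4021°) = +0.0007 × 111317 × 0.995559 = 77.6 m.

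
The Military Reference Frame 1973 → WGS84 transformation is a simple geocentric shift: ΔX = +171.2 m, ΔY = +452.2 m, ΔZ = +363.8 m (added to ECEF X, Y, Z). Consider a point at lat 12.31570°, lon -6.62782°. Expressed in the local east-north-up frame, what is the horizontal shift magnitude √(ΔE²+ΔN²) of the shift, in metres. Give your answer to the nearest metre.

At φ = 12.31570°, λ = -6.62782°: sin φ = 0.213298, cos φ = 0.976987, sin λ = -0.115419, cos λ = 0.993317.
ΔE = −sin λ·ΔX + cos λ·ΔY = −(-0.115419)·(171.2) + (0.993317)·(452.2) = 468.94 m.
ΔN = −sin φ cos λ·ΔX − sin φ sin λ·ΔY + cos φ·ΔZ = −(0.213298)(0.993317)(171.2) − (0.213298)(-0.115419)(452.2) + (0.976987)(363.8) = 330.29 m.
Horizontal magnitude = √(ΔE² + ΔN²) = √(468.94² + 330.29²) = 573.58 m.

574 m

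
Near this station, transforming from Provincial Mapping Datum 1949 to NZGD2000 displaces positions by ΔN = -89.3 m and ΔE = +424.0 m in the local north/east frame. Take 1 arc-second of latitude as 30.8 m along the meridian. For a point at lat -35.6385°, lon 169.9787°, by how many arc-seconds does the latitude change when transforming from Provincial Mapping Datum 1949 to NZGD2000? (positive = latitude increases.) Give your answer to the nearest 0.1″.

Δφ = -2.9″

1″ of latitude = 30.80 m, so Δφ = -89.3 / 30.80 = -2.899″.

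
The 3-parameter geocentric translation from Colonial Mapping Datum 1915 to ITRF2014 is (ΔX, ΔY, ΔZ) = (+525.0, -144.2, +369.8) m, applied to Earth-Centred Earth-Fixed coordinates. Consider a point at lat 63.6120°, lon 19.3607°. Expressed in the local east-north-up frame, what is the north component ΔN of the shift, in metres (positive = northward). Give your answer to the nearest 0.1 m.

ΔN = -236.5 m

The local north axis is (−sin φ cos λ, −sin φ sin λ, cos φ), giving ΔN = -443.702 + 42.823 + 164.357 = -236.52 m.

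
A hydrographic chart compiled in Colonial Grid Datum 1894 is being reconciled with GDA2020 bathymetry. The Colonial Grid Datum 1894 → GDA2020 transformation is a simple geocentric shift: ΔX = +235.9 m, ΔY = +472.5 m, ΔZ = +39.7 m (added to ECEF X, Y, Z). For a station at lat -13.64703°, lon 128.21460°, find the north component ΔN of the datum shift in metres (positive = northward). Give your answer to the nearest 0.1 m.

The local north axis is (−sin φ cos λ, −sin φ sin λ, cos φ), giving ΔN = -34.431 + 87.591 + 38.579 = 91.74 m.

ΔN = 91.7 m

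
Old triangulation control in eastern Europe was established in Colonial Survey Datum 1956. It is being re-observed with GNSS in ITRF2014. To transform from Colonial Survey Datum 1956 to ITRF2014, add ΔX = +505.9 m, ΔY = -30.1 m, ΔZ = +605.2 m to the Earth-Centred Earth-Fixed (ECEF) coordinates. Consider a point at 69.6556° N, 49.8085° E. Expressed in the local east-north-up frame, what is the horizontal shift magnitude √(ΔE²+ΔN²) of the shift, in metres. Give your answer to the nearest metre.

At φ = 69.6556°, λ = 49.8085°: sin φ = 0.937620, cos φ = 0.347662, sin λ = 0.763892, cos λ = 0.645344.
ΔE = −sin λ·ΔX + cos λ·ΔY = −(0.763892)·(505.9) + (0.645344)·(-30.1) = -405.88 m.
ΔN = −sin φ cos λ·ΔX − sin φ sin λ·ΔY + cos φ·ΔZ = −(0.937620)(0.645344)(505.9) − (0.937620)(0.763892)(-30.1) + (0.347662)(605.2) = -74.15 m.
Horizontal magnitude = √(ΔE² + ΔN²) = √((-405.88)² + (-74.15)²) = 412.60 m.

413 m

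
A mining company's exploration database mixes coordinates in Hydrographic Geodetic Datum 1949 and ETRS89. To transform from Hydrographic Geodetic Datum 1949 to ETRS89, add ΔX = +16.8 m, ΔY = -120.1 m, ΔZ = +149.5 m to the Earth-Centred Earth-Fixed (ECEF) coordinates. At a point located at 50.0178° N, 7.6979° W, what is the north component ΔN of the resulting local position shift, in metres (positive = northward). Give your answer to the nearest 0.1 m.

ΔN = 71.0 m

The local north axis is (−sin φ cos λ, −sin φ sin λ, cos φ), giving ΔN = -12.757 − 12.327 + 96.061 = 70.98 m.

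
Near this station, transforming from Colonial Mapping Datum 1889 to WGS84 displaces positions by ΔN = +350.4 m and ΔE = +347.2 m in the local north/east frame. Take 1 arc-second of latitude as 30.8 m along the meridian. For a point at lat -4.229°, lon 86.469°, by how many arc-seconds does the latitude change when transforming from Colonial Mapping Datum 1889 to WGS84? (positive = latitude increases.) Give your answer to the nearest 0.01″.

Δφ = 11.38″

1″ of latitude = 30.80 m, so Δφ = 350.4 / 30.80 = 11.377″.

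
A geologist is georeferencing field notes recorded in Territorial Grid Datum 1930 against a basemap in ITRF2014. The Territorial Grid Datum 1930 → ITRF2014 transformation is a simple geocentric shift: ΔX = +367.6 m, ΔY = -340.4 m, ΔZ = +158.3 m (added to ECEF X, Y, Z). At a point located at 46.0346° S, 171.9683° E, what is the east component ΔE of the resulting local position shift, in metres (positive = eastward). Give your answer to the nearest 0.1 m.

ΔE = 285.7 m

The local east axis at (φ, λ) is (−sin λ, cos λ, 0), so ΔE = −sin(171.9683°)·367.6 + cos(171.9683°)·(-340.4) = 285.70 m.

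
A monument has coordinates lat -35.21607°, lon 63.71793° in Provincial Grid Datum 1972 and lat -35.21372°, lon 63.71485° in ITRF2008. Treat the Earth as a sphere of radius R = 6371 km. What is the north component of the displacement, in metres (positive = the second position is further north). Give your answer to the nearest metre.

Δφ = -35.21372° − -35.21607° = +0.00235°; Δλ = 63.71485° − 63.71793° = -0.00308°.
1° along a meridian = πR/180 = 111195 m.
ΔN = Δφ × 111195 = 261.3 m; ΔE = Δλ × 111195 × cos(-35.21607°) = -0.00308 × 111195 × 0.816983 = -279.8 m.

ΔN = 261 m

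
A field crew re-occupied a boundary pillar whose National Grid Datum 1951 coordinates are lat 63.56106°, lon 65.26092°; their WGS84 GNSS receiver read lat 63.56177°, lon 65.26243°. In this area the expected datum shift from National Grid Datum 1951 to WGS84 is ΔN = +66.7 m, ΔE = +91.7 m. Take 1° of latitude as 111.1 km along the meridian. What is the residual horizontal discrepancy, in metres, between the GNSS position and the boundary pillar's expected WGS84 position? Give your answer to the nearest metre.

Observed coordinate differences: Δφ = +0.00071°, Δλ = +0.00151°.
Converting to metres (1° lat = 111100 m, cos φ = 0.445244): observed ΔN = 78.9 m, observed ΔE = 74.7 m.
Subtracting the expected shift leaves a residual of 78.9 − (66.7) = 12.2 m north and 74.7 − (91.7) = -17.0 m east.
Residual distance = √(12.2² + (-17.0)²) = 20.9 m.

21 m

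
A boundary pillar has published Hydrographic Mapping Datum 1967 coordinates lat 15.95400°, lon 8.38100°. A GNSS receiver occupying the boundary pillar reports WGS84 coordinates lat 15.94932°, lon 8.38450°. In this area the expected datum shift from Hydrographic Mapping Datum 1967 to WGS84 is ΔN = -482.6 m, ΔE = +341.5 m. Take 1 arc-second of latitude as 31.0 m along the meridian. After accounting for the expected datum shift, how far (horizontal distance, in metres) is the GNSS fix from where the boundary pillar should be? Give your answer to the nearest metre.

52 m

Observed coordinate differences: Δφ = -0.00468°, Δλ = +0.00350°.
Converting to metres (1° lat = 111600 m, cos φ = 0.961483): observed ΔN = -522.3 m, observed ΔE = 375.6 m.
Subtracting the expected shift leaves a residual of -522.3 − (-482.6) = -39.7 m north and 375.6 − (341.5) = 34.1 m east.
Residual distance = √((-39.7)² + 34.1²) = 52.3 m.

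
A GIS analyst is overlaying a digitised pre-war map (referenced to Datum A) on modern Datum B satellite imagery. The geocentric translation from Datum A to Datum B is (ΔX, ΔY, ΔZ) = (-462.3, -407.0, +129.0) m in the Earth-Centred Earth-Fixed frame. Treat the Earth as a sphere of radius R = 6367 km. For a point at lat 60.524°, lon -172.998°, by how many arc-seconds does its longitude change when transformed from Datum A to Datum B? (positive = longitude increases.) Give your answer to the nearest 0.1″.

sin φ = 0.870562, cos φ = 0.492059, sin λ = -0.121904, cos λ = -0.992542.
East component: ΔE = −sin λ·ΔX + cos λ·ΔY = −(-0.121904)(-462.3) + (-0.992542)(-407.0) = 347.61 m.
1° of latitude spans πR/180 = 111125 m; at latitude φ, 1° of longitude spans that × cos φ = 54680.1 m, so Δλ = 347.61 / 54680.1 × 3600 = 22.886″.

Δλ = 22.9″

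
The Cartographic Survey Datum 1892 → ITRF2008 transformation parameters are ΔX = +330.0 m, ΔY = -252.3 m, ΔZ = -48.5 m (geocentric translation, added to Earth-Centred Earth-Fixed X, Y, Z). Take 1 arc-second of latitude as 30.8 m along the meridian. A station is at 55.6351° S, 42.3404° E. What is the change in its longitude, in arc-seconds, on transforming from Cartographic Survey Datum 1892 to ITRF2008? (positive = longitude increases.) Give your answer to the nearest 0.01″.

Δλ = -23.51″

sin φ = -0.825459, cos φ = 0.564461, sin λ = 0.673534, cos λ = 0.739156.
East component: ΔE = −sin λ·ΔX + cos λ·ΔY = −(0.673534)(330.0) + (0.739156)(-252.3) = -408.76 m.
1° of latitude spans 3600 × 30.80 = 110880 m; at latitude φ, 1° of longitude spans that × cos φ = 62587.5 m, so Δλ = -408.76 / 62587.5 × 3600 = -23.511″.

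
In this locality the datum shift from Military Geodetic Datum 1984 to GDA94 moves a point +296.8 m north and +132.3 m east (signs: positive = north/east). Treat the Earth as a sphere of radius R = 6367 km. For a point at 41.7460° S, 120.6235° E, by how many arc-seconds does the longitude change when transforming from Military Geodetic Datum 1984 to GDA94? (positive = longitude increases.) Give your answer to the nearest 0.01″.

At latitude -41.7460°, cos φ = 0.746104.
One radian of longitude at latitude φ spans R cos φ, so Δλ = ΔE / (R cos φ) = 132.3 / (6367000 × 0.746104) = 2.7850e-05 rad = 5.744″.

Δλ = 5.74″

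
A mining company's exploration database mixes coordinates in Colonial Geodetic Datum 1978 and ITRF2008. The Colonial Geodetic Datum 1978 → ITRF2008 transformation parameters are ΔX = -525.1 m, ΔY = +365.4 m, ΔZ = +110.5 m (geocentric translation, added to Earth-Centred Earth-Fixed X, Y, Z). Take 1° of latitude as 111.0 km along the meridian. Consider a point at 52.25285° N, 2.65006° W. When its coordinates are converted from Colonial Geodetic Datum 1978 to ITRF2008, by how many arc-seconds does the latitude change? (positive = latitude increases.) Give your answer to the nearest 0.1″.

Δφ = 16.1″

sin φ = 0.790720, cos φ = 0.612178, sin λ = -0.046236, cos λ = 0.998931.
North component: ΔN = −sin φ cos λ·ΔX − sin φ sin λ·ΔY + cos φ·ΔZ = −(0.790720)(0.998931)(-525.1) − (0.790720)(-0.046236)(365.4) + (0.612178)(110.5) = 495.77 m.
1° of latitude spans 111000 m, so Δφ = 495.77 / 111000 × 3600 = 16.079″.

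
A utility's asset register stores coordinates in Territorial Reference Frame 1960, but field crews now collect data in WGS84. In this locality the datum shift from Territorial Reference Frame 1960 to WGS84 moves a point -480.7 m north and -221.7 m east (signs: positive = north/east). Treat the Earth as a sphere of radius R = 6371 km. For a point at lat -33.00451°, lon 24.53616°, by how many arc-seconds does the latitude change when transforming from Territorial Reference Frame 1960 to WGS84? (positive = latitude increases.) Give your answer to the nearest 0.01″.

Δφ = -15.56″

On a sphere of radius R, 1 rad of latitude = R, so Δφ = ΔN / R = -480.7 / 6371000 = -7.5451e-05 rad = -15.563″.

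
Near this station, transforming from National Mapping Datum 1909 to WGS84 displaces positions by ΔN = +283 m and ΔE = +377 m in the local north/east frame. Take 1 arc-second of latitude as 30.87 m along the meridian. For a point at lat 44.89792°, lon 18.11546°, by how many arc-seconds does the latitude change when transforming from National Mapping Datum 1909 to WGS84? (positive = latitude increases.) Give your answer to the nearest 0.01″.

1″ of latitude = 30.87 m, so Δφ = 283.0 / 30.87 = 9.167″.

Δφ = 9.17″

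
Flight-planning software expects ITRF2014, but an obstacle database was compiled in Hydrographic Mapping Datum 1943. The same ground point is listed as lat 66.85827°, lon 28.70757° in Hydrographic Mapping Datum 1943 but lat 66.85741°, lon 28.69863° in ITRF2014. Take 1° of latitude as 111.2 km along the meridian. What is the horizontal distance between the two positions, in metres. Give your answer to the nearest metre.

Δφ = 66.85741° − 66.85827° = -0.00086°; Δλ = 28.69863° − 28.70757° = -0.00894°.
ΔN = Δφ × 111200 = -95.6 m; ΔE = Δλ × 111200 × cos(66.85827°) = -0.00894 × 111200 × 0.393007 = -390.7 m.
Distance = √(ΔE² + ΔN²) = √((-390.7)² + (-95.6)²) = 402.2 m.

402 m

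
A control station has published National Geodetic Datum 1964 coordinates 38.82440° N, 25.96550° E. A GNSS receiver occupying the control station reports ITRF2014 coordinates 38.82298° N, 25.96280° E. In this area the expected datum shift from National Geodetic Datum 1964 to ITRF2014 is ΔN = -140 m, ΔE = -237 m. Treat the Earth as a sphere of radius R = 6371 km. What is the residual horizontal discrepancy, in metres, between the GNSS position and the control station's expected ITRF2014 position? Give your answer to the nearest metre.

18 m

Observed coordinate differences: Δφ = -0.00142°, Δλ = -0.00270°.
Converting to metres (1° lat = 111195 m, cos φ = 0.779071): observed ΔN = -157.9 m, observed ΔE = -233.9 m.
Subtracting the expected shift leaves a residual of -157.9 − (-140) = -17.9 m north and -233.9 − (-237) = 3.1 m east.
Residual distance = √((-17.9)² + 3.1²) = 18.2 m.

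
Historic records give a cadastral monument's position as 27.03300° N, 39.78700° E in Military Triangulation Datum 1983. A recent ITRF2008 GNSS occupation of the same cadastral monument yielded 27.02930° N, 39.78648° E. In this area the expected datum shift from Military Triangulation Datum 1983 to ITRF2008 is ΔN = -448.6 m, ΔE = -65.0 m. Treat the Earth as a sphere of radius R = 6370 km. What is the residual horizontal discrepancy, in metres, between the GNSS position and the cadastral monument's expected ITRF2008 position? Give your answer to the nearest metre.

40 m

Observed coordinate differences: Δφ = -0.00370°, Δλ = -0.00052°.
Converting to metres (1° lat = 111177 m, cos φ = 0.890745): observed ΔN = -411.4 m, observed ΔE = -51.5 m.
Subtracting the expected shift leaves a residual of -411.4 − (-448.6) = 37.2 m north and -51.5 − (-65.0) = 13.5 m east.
Residual distance = √(37.2² + 13.5²) = 39.6 m.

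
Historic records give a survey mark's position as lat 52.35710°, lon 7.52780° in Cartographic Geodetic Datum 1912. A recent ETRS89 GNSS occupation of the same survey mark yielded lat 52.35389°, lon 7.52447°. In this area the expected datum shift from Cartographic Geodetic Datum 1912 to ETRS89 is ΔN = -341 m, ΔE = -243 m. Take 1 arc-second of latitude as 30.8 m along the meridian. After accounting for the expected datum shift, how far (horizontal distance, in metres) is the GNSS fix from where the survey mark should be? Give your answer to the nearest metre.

Observed coordinate differences: Δφ = -0.00321°, Δλ = -0.00333°.
Converting to metres (1° lat = 110880 m, cos φ = 0.610738): observed ΔN = -355.9 m, observed ΔE = -225.5 m.
Subtracting the expected shift leaves a residual of -355.9 − (-341) = -14.9 m north and -225.5 − (-243) = 17.5 m east.
Residual distance = √((-14.9)² + 17.5²) = 23.0 m.

23 m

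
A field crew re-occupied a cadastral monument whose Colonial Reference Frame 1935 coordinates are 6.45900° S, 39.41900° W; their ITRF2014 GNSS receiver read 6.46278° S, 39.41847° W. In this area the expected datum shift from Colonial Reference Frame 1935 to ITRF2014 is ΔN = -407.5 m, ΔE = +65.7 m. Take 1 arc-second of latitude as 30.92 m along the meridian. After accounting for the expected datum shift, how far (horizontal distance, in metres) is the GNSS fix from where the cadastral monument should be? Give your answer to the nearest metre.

15 m

Observed coordinate differences: Δφ = -0.00378°, Δλ = +0.00053°.
Converting to metres (1° lat = 111312 m, cos φ = 0.993653): observed ΔN = -420.8 m, observed ΔE = 58.6 m.
Subtracting the expected shift leaves a residual of -420.8 − (-407.5) = -13.3 m north and 58.6 − (65.7) = -7.1 m east.
Residual distance = √((-13.3)² + (-7.1)²) = 15.0 m.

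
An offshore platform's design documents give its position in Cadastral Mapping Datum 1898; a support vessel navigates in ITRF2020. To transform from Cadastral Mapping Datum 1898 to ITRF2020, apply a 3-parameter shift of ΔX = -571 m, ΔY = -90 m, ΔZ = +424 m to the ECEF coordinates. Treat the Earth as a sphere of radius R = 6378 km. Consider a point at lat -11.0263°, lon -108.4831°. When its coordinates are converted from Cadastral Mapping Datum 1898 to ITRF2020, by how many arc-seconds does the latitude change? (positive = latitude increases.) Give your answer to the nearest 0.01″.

Δφ = 15.11″

sin φ = -0.191260, cos φ = 0.981539, sin λ = -0.948417, cos λ = -0.317025.
North component: ΔN = −sin φ cos λ·ΔX − sin φ sin λ·ΔY + cos φ·ΔZ = −(-0.191260)(-0.317025)(-571) − (-0.191260)(-0.948417)(-90) + (0.981539)(424) = 467.12 m.
1° of latitude spans πR/180 = 111317 m, so Δφ = 467.12 / 111317 × 3600 = 15.107″.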